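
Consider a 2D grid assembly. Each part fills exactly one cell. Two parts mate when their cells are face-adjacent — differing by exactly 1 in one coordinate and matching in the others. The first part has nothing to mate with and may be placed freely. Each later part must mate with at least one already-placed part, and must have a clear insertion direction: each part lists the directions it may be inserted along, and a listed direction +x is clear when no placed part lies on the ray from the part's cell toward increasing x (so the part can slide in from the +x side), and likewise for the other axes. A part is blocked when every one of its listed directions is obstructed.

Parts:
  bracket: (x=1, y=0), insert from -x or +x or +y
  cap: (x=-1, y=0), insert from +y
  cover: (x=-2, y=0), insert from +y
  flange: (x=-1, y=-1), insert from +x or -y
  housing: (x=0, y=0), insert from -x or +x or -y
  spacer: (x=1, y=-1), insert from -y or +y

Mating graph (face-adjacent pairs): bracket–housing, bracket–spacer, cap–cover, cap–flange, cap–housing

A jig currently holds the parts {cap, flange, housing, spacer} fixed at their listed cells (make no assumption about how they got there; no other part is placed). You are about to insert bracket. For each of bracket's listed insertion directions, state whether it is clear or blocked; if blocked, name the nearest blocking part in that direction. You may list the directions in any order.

-x: nearest on ray is housing@(0, 0) ⇒ blocked
+x: ray from bracket(1, 0) has no placed part ⇒ clear
+y: ray from bracket(1, 0) has no placed part ⇒ clear

+x: clear; +y: clear; -x: blocked by housing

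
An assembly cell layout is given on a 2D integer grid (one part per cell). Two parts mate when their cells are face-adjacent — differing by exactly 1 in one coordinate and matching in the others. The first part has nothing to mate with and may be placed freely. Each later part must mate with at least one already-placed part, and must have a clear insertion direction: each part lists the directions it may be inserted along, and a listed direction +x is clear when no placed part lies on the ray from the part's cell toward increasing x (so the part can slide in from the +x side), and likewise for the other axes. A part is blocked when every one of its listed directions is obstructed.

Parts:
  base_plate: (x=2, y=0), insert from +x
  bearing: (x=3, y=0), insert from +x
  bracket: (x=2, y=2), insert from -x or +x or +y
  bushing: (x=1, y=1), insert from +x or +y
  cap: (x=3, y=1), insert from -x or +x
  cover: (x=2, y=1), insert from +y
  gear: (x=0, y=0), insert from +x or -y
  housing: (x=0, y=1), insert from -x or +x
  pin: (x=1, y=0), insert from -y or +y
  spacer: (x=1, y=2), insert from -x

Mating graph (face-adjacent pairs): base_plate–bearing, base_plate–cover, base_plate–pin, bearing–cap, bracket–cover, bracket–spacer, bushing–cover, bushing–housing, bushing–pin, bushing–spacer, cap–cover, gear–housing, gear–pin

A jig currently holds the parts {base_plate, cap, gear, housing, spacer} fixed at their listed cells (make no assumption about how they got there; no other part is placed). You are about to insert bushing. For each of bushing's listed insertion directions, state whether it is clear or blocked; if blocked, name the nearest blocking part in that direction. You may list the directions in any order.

+x: nearest on ray is cap@(3, 1) ⇒ blocked
+y: nearest on ray is spacer@(1, 2) ⇒ blocked

+x: blocked by cap; +y: blocked by spacer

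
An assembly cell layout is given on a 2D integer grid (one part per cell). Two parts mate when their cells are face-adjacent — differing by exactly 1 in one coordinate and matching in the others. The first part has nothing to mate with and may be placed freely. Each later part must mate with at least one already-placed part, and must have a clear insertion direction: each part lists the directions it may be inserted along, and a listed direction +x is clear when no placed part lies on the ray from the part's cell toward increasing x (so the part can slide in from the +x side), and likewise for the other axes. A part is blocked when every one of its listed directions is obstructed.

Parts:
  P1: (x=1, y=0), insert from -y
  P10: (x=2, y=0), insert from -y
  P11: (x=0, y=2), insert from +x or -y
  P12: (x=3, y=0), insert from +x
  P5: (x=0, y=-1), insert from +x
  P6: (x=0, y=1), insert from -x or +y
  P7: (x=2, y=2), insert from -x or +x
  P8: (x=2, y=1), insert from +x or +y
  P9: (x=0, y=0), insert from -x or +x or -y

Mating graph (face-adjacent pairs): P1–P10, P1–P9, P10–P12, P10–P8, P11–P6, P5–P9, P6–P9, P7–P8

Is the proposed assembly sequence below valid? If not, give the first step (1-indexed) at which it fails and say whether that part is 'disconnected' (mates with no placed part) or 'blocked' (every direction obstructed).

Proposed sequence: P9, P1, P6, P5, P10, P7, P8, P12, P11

Invalid at step 6 (disconnected)

1. P9@(0, 0) [-x clear] — {P9}
2. P1@(1, 0) [-y clear] — {P1, P9}
3. P6@(0, 1) [-x clear] — {P1, P6, P9}
4. P5@(0, -1) [+x clear] — {P1, P5, P6, P9}
5. P10@(2, 0) [-y clear] — {P1, P10, P5, P6, P9}
6. P7@(2, 2) — no placed neighbour ⇒ disconnected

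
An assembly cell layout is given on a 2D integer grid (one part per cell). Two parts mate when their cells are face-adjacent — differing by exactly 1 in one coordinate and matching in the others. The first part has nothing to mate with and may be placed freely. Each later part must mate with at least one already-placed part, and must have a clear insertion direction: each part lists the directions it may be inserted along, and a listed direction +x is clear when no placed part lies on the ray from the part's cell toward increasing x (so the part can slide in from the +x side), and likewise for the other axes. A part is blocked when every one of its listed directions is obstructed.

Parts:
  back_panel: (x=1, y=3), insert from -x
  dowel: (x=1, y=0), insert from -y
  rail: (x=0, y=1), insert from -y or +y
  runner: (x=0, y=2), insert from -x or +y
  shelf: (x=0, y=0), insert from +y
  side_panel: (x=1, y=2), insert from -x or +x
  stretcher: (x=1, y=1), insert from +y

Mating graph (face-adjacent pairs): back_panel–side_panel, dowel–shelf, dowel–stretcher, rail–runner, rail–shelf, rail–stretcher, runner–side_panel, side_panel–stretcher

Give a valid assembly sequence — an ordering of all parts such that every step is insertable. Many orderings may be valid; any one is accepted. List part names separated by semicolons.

dowel; shelf; rail; runner; stretcher; side_panel; back_panel

1. dowel@(1, 0) [-y clear] — {dowel}
2. shelf@(0, 0) [+y clear] — {dowel, shelf}
3. rail@(0, 1) [+y clear] — {dowel, rail, shelf}
4. runner@(0, 2) [-x clear] — {dowel, rail, runner, shelf}
5. stretcher@(1, 1) [+y clear] — {dowel, rail, runner, shelf, stretcher}
6. side_panel@(1, 2) [+x clear] — {dowel, rail, runner, shelf, side_panel, stretcher}
7. back_panel@(1, 3) [-x clear] — {back_panel, dowel, rail, runner, shelf, side_panel, stretcher}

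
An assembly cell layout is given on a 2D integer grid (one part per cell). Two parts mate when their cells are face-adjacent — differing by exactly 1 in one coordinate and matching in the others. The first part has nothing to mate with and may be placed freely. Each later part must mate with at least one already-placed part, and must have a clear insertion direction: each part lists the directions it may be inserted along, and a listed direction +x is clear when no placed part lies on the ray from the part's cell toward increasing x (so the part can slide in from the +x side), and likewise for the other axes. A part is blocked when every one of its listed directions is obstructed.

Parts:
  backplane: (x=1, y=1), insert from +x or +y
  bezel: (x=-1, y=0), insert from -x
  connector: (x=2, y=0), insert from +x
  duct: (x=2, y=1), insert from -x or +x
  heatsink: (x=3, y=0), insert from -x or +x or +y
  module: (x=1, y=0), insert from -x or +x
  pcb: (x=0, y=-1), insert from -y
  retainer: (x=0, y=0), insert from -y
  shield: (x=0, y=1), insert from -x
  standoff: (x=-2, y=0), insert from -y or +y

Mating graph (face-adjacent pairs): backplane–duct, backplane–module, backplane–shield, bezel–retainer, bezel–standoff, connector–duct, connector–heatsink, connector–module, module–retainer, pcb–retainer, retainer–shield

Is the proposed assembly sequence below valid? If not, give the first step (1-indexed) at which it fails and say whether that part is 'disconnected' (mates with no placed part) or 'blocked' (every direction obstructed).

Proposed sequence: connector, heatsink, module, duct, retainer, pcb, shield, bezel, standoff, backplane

1. connector@(2, 0) [+x clear] — {connector}
2. heatsink@(3, 0) [+x clear] — {connector, heatsink}
3. module@(1, 0) [-x clear] — {connector, heatsink, module}
4. duct@(2, 1) [-x clear] — {connector, duct, heatsink, module}
5. retainer@(0, 0) [-y clear] — {connector, duct, heatsink, module, retainer}
6. pcb@(0, -1) [-y clear] — {connector, duct, heatsink, module, pcb, retainer}
7. shield@(0, 1) [-x clear] — {connector, duct, heatsink, module, pcb, retainer, shield}
8. bezel@(-1, 0) [-x clear] — {bezel, connector, duct, heatsink, module, pcb, retainer, shield}
9. standoff@(-2, 0) [-y clear] — {bezel, connector, duct, heatsink, module, pcb, retainer, shield, standoff}
10. backplane@(1, 1) [+y clear] — {backplane, bezel, connector, duct, heatsink, module, pcb, retainer, shield, standoff}

Valid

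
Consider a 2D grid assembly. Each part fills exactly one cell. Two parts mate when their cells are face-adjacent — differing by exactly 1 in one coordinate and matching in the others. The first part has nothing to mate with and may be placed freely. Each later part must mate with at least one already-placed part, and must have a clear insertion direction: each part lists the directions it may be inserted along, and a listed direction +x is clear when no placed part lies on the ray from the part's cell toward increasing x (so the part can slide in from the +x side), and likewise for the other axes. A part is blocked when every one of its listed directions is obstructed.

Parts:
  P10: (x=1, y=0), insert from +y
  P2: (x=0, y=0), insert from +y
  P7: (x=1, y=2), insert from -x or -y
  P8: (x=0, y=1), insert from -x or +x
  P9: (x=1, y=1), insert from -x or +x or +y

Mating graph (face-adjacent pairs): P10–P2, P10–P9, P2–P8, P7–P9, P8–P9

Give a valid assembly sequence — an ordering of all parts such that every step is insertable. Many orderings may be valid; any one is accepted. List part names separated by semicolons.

1. P10@(1, 0) [+y clear] — {P10}
2. P2@(0, 0) [+y clear] — {P10, P2}
3. P8@(0, 1) [-x clear] — {P10, P2, P8}
4. P9@(1, 1) [+x clear] — {P10, P2, P8, P9}
5. P7@(1, 2) [-x clear] — {P10, P2, P7, P8, P9}

P10; P2; P8; P9; P7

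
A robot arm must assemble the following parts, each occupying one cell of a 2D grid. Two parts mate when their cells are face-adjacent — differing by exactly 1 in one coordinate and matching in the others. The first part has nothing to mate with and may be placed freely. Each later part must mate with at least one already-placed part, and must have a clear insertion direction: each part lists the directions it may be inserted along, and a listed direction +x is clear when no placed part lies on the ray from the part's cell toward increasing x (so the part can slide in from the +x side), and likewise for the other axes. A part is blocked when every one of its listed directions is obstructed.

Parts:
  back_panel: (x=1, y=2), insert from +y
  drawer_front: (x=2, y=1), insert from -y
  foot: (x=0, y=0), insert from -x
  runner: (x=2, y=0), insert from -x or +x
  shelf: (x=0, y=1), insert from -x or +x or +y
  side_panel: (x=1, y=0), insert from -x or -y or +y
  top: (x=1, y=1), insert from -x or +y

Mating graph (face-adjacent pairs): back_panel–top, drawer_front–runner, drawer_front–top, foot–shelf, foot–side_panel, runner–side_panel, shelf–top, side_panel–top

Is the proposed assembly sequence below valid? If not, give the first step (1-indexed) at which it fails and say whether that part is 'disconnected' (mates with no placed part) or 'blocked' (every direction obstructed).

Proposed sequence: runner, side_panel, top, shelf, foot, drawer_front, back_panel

1. runner@(2, 0) [-x clear] — {runner}
2. side_panel@(1, 0) [-x clear] — {runner, side_panel}
3. top@(1, 1) [-x clear] — {runner, side_panel, top}
4. shelf@(0, 1) [-x clear] — {runner, shelf, side_panel, top}
5. foot@(0, 0) [-x clear] — {foot, runner, shelf, side_panel, top}
6. drawer_front@(2, 1) — -y all obstructed ⇒ blocked

Invalid at step 6 (blocked)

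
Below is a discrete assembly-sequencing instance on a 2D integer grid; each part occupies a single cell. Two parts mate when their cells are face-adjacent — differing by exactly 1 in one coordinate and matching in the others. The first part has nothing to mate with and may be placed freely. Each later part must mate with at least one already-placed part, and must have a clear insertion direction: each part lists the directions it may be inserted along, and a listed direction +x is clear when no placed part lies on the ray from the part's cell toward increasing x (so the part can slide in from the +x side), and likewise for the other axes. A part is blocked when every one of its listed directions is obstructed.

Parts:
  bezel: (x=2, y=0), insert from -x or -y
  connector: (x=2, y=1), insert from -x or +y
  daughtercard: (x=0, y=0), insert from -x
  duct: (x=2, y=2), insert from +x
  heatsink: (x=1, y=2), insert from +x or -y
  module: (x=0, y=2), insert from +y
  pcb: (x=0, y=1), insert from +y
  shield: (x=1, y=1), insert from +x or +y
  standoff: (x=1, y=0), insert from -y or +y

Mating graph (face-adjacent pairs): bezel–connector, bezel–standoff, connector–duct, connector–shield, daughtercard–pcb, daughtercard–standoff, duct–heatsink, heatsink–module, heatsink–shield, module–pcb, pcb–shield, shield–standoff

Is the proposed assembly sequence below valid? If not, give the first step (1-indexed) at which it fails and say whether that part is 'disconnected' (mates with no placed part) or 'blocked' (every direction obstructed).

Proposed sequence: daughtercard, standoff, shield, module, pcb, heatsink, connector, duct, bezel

Invalid at step 4 (disconnected)

1. daughtercard@(0, 0) [-x clear] — {daughtercard}
2. standoff@(1, 0) [-y clear] — {daughtercard, standoff}
3. shield@(1, 1) [+x clear] — {daughtercard, shield, standoff}
4. module@(0, 2) — no placed neighbour ⇒ disconnected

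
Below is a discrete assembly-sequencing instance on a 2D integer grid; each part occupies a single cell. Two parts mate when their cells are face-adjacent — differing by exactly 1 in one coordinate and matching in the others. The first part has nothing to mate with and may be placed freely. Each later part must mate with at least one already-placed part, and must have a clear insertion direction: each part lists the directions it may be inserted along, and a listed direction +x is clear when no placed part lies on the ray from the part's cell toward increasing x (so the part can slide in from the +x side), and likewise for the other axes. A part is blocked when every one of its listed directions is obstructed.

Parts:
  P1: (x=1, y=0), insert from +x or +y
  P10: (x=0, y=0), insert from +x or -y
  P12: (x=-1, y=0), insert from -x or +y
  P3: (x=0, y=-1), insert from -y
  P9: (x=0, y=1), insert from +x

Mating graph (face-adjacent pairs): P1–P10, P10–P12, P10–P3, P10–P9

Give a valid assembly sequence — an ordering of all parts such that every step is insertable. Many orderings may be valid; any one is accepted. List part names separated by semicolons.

1. P1@(1, 0) [+x clear] — {P1}
2. P10@(0, 0) [-y clear] — {P1, P10}
3. P3@(0, -1) [-y clear] — {P1, P10, P3}
4. P9@(0, 1) [+x clear] — {P1, P10, P3, P9}
5. P12@(-1, 0) [-x clear] — {P1, P10, P12, P3, P9}

P1; P10; P3; P9; P12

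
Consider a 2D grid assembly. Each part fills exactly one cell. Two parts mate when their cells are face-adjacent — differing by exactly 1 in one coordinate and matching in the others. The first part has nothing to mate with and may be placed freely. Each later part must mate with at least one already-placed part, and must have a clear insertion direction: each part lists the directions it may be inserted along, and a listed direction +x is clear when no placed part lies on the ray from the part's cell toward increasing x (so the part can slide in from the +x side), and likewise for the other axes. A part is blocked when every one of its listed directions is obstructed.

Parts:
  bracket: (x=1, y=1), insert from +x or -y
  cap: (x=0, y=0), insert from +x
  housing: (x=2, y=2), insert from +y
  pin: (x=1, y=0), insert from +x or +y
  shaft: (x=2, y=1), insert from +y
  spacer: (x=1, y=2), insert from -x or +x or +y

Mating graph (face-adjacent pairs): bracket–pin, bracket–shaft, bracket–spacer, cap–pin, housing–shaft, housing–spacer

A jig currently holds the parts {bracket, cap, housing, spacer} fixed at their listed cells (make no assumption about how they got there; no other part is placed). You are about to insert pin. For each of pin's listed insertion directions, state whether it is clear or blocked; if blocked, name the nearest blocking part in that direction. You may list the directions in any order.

+x: ray from pin(1, 0) has no placed part ⇒ clear
+y: nearest on ray is bracket@(1, 1) ⇒ blocked

+x: clear; +y: blocked by bracket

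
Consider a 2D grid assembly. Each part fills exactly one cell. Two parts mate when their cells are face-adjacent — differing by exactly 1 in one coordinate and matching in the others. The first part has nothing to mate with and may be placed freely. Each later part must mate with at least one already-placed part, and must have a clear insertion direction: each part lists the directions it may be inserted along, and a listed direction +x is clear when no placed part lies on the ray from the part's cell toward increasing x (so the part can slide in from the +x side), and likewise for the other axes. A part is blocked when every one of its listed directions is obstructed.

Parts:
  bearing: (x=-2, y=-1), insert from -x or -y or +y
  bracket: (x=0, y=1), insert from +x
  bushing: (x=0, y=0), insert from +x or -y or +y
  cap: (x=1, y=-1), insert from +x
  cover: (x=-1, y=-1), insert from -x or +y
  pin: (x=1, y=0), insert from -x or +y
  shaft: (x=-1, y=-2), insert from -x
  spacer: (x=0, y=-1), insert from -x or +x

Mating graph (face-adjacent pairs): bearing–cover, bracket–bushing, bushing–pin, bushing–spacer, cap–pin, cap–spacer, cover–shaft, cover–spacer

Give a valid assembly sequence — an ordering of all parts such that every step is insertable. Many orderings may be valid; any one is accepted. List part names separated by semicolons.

1. shaft@(-1, -2) [-x clear] — {shaft}
2. cover@(-1, -1) [-x clear] — {cover, shaft}
3. spacer@(0, -1) [+x clear] — {cover, shaft, spacer}
4. bearing@(-2, -1) [-x clear] — {bearing, cover, shaft, spacer}
5. cap@(1, -1) [+x clear] — {bearing, cap, cover, shaft, spacer}
6. pin@(1, 0) [-x clear] — {bearing, cap, cover, pin, shaft, spacer}
7. bushing@(0, 0) [+y clear] — {bearing, bushing, cap, cover, pin, shaft, spacer}
8. bracket@(0, 1) [+x clear] — {bearing, bracket, bushing, cap, cover, pin, shaft, spacer}

shaft; cover; spacer; bearing; cap; pin; bushing; bracket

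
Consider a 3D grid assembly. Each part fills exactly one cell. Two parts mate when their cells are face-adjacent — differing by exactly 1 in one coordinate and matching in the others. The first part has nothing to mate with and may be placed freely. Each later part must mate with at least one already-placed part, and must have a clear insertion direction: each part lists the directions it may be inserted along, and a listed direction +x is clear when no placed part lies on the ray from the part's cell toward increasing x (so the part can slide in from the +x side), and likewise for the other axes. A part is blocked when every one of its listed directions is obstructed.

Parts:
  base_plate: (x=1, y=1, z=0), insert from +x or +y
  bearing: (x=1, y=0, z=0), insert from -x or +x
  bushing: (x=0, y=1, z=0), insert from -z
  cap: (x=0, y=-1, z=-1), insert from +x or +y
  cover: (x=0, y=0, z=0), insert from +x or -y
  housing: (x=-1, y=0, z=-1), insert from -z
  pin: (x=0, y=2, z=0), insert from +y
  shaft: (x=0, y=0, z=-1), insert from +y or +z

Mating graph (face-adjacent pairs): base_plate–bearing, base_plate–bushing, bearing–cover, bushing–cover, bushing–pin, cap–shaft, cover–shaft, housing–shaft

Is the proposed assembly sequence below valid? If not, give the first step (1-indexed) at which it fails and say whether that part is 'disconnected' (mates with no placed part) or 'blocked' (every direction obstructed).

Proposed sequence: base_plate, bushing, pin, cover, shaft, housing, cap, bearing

Valid

1. base_plate@(1, 1, 0) [+x clear] — {base_plate}
2. bushing@(0, 1, 0) [-z clear] — {base_plate, bushing}
3. pin@(0, 2, 0) [+y clear] — {base_plate, bushing, pin}
4. cover@(0, 0, 0) [+x clear] — {base_plate, bushing, cover, pin}
5. shaft@(0, 0, -1) [+y clear] — {base_plate, bushing, cover, pin, shaft}
6. housing@(-1, 0, -1) [-z clear] — {base_plate, bushing, cover, housing, pin, shaft}
7. cap@(0, -1, -1) [+x clear] — {base_plate, bushing, cap, cover, housing, pin, shaft}
8. bearing@(1, 0, 0) [+x clear] — {base_plate, bearing, bushing, cap, cover, housing, pin, shaft}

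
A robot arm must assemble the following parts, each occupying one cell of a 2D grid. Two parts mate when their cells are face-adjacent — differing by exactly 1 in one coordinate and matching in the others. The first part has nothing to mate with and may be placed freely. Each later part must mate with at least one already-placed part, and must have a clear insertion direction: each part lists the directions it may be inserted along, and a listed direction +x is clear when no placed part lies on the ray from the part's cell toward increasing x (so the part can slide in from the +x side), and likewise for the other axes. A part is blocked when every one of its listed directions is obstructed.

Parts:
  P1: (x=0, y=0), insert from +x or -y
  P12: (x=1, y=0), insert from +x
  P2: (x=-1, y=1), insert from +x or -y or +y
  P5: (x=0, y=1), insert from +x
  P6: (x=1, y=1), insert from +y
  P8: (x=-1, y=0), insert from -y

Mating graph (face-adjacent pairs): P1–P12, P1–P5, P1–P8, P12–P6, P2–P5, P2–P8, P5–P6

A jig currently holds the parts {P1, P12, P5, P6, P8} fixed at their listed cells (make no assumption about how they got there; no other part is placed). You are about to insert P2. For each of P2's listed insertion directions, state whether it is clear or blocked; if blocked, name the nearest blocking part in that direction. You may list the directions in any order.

+x: blocked by P5; +y: clear; -y: blocked by P8

+x: nearest on ray is P5@(0, 1) ⇒ blocked
-y: nearest on ray is P8@(-1, 0) ⇒ blocked
+y: ray from P2(-1, 1) has no placed part ⇒ clear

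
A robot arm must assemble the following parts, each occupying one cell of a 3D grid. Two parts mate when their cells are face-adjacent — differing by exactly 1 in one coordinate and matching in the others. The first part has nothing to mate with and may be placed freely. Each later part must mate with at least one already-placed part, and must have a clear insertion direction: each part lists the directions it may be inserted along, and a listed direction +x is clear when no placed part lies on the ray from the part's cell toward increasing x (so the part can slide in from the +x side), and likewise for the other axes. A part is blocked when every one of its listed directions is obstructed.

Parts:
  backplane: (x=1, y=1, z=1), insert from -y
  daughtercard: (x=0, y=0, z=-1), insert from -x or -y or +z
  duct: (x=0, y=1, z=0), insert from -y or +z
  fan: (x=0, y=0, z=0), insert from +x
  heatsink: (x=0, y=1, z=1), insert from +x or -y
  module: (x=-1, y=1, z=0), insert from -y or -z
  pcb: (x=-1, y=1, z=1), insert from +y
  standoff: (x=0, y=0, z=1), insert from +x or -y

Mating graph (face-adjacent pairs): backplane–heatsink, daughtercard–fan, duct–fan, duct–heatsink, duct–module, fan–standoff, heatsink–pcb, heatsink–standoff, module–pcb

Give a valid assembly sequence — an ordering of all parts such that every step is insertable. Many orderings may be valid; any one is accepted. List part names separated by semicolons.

backplane; heatsink; duct; fan; daughtercard; module; pcb; standoff

1. backplane@(1, 1, 1) [-y clear] — {backplane}
2. heatsink@(0, 1, 1) [-y clear] — {backplane, heatsink}
3. duct@(0, 1, 0) [-y clear] — {backplane, duct, heatsink}
4. fan@(0, 0, 0) [+x clear] — {backplane, duct, fan, heatsink}
5. daughtercard@(0, 0, -1) [-x clear] — {backplane, daughtercard, duct, fan, heatsink}
6. module@(-1, 1, 0) [-y clear] — {backplane, daughtercard, duct, fan, heatsink, module}
7. pcb@(-1, 1, 1) [+y clear] — {backplane, daughtercard, duct, fan, heatsink, module, pcb}
8. standoff@(0, 0, 1) [+x clear] — {backplane, daughtercard, duct, fan, heatsink, module, pcb, standoff}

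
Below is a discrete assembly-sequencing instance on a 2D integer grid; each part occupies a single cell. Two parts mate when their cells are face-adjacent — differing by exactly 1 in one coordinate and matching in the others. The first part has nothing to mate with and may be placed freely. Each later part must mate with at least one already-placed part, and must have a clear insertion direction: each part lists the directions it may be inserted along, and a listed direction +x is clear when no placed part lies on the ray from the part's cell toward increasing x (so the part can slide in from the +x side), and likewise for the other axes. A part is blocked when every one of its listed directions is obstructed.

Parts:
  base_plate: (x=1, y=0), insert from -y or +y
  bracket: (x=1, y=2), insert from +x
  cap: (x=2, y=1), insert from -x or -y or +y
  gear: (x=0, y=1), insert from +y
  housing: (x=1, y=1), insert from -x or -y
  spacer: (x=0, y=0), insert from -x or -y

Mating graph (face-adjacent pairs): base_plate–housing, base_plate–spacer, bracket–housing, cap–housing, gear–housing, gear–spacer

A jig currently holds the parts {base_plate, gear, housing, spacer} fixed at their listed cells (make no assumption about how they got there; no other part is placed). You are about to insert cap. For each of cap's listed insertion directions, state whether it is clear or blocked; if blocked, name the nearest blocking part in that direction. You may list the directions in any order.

+y: clear; -x: blocked by housing; -y: clear

-x: nearest on ray is housing@(1, 1) ⇒ blocked
-y: ray from cap(2, 1) has no placed part ⇒ clear
+y: ray from cap(2, 1) has no placed part ⇒ clear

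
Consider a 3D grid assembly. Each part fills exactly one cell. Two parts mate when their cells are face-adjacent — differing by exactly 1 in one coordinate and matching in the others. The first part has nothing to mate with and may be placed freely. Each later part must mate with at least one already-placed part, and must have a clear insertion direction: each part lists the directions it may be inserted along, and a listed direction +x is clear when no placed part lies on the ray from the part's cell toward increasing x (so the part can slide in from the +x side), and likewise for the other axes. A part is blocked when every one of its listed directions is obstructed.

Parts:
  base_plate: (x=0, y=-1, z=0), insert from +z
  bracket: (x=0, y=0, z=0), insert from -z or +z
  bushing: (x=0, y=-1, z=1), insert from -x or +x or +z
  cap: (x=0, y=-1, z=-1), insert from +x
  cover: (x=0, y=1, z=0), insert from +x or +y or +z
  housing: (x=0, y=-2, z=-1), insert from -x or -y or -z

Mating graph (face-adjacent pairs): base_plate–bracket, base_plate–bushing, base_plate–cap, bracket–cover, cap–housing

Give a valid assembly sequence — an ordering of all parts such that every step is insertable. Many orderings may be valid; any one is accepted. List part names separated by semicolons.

1. housing@(0, -2, -1) [-x clear] — {housing}
2. cap@(0, -1, -1) [+x clear] — {cap, housing}
3. base_plate@(0, -1, 0) [+z clear] — {base_plate, cap, housing}
4. bracket@(0, 0, 0) [-z clear] — {base_plate, bracket, cap, housing}
5. cover@(0, 1, 0) [+x clear] — {base_plate, bracket, cap, cover, housing}
6. bushing@(0, -1, 1) [-x clear] — {base_plate, bracket, bushing, cap, cover, housing}

housing; cap; base_plate; bracket; cover; bushing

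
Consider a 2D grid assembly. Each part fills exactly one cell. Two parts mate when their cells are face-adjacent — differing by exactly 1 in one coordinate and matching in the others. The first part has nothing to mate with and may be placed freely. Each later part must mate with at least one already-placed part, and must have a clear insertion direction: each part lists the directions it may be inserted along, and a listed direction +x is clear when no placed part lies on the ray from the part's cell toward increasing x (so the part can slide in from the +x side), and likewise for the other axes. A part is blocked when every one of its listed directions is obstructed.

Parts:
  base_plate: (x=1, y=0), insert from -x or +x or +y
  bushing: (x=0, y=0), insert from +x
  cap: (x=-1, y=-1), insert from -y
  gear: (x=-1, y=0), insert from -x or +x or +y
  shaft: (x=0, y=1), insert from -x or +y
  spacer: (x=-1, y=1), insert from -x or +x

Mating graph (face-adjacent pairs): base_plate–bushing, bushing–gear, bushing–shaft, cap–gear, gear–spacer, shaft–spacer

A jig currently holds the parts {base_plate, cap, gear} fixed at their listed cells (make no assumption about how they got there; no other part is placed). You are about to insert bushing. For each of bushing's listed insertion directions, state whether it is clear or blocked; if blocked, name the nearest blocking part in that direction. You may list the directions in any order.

+x: blocked by base_plate

+x: nearest on ray is base_plate@(1, 0) ⇒ blocked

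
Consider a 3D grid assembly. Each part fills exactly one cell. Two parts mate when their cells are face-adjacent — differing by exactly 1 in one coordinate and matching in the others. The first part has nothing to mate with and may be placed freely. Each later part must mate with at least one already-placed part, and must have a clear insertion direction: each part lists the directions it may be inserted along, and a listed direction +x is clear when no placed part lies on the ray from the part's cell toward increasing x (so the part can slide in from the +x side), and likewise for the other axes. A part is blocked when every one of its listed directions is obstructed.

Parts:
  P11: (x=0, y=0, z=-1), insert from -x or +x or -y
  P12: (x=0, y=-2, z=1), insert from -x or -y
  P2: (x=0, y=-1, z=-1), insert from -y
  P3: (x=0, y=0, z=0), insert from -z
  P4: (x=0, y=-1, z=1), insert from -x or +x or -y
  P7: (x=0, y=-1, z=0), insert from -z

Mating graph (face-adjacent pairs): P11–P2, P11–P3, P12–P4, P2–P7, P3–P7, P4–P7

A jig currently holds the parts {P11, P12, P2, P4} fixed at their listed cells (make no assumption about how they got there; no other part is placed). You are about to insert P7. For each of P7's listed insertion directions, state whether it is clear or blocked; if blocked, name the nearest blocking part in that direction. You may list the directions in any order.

-z: blocked by P2

-z: nearest on ray is P2@(0, -1, -1) ⇒ blocked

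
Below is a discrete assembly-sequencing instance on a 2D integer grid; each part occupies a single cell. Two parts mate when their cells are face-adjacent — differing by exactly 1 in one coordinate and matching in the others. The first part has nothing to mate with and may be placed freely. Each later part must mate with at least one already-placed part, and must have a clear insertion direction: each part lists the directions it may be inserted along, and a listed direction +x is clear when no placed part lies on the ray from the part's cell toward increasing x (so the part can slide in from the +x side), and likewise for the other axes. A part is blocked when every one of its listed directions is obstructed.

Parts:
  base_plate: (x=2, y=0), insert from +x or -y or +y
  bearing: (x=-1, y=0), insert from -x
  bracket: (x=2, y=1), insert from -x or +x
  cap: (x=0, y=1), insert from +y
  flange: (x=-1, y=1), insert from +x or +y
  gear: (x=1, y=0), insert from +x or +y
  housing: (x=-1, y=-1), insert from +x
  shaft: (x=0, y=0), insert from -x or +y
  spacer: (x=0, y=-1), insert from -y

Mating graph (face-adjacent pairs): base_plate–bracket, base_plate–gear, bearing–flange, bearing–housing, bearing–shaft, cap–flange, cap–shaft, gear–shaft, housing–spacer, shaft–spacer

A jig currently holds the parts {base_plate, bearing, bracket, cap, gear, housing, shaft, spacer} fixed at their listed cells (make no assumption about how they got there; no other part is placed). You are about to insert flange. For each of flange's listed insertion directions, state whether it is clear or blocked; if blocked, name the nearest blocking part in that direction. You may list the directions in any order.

+x: blocked by cap; +y: clear

+x: nearest on ray is cap@(0, 1) ⇒ blocked
+y: ray from flange(-1, 1) has no placed part ⇒ clear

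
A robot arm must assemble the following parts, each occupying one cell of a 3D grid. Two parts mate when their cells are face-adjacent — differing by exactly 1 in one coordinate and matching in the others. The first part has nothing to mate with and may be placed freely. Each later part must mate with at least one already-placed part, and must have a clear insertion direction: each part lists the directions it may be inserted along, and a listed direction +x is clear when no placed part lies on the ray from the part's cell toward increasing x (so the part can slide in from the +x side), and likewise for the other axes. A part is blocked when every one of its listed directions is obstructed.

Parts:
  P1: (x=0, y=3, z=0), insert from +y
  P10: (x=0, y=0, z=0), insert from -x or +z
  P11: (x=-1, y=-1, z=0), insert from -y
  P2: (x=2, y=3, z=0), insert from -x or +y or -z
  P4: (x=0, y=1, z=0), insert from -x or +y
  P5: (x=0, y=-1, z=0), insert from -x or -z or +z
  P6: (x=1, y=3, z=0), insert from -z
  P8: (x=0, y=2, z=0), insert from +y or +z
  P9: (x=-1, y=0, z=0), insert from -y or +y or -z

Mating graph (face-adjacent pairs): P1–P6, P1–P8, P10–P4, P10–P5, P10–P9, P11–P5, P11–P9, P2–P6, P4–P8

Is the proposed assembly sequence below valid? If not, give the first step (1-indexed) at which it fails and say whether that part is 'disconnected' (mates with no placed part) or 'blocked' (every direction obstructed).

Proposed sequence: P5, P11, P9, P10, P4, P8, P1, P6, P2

1. P5@(0, -1, 0) [-x clear] — {P5}
2. P11@(-1, -1, 0) [-y clear] — {P11, P5}
3. P9@(-1, 0, 0) [+y clear] — {P11, P5, P9}
4. P10@(0, 0, 0) [+z clear] — {P10, P11, P5, P9}
5. P4@(0, 1, 0) [-x clear] — {P10, P11, P4, P5, P9}
6. P8@(0, 2, 0) [+y clear] — {P10, P11, P4, P5, P8, P9}
7. P1@(0, 3, 0) [+y clear] — {P1, P10, P11, P4, P5, P8, P9}
8. P6@(1, 3, 0) [-z clear] — {P1, P10, P11, P4, P5, P6, P8, P9}
9. P2@(2, 3, 0) [+y clear] — {P1, P10, P11, P2, P4, P5, P6, P8, P9}

Valid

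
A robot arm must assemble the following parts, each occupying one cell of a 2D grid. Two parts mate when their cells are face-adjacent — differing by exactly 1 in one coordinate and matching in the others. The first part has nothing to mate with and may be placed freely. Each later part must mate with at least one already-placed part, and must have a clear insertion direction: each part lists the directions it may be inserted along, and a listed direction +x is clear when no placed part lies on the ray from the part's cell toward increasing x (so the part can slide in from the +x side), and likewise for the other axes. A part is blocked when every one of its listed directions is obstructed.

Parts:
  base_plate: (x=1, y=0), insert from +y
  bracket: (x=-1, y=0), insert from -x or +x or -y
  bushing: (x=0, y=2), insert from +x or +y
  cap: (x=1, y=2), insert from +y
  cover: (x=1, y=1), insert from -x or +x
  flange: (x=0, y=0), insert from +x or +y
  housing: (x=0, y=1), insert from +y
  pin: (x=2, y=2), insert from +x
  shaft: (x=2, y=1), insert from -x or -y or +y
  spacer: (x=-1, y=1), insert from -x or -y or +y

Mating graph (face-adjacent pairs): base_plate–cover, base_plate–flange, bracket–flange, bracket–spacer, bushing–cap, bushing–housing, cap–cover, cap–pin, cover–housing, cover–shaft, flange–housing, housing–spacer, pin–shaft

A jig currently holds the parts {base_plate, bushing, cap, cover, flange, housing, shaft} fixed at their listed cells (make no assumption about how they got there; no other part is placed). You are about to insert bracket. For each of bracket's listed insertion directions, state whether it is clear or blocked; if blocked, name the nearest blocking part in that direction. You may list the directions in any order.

+x: blocked by flange; -x: clear; -y: clear

-x: ray from bracket(-1, 0) has no placed part ⇒ clear
+x: nearest on ray is flange@(0, 0) ⇒ blocked
-y: ray from bracket(-1, 0) has no placed part ⇒ clear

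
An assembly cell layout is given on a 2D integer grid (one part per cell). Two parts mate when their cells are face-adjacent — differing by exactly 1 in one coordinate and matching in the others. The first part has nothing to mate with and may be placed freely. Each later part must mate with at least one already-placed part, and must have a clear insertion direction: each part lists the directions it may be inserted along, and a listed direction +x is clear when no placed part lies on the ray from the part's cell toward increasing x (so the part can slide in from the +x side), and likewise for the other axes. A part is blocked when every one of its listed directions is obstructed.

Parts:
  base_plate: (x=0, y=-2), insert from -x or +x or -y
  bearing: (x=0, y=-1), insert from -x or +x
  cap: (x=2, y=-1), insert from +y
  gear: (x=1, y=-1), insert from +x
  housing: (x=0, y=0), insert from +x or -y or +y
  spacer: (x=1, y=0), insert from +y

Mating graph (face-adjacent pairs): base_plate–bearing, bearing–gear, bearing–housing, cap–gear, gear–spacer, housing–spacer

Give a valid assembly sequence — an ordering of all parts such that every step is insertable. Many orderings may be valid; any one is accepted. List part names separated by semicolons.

1. base_plate@(0, -2) [-x clear] — {base_plate}
2. bearing@(0, -1) [-x clear] — {base_plate, bearing}
3. housing@(0, 0) [+x clear] — {base_plate, bearing, housing}
4. gear@(1, -1) [+x clear] — {base_plate, bearing, gear, housing}
5. cap@(2, -1) [+y clear] — {base_plate, bearing, cap, gear, housing}
6. spacer@(1, 0) [+y clear] — {base_plate, bearing, cap, gear, housing, spacer}

base_plate; bearing; housing; gear; cap; spacer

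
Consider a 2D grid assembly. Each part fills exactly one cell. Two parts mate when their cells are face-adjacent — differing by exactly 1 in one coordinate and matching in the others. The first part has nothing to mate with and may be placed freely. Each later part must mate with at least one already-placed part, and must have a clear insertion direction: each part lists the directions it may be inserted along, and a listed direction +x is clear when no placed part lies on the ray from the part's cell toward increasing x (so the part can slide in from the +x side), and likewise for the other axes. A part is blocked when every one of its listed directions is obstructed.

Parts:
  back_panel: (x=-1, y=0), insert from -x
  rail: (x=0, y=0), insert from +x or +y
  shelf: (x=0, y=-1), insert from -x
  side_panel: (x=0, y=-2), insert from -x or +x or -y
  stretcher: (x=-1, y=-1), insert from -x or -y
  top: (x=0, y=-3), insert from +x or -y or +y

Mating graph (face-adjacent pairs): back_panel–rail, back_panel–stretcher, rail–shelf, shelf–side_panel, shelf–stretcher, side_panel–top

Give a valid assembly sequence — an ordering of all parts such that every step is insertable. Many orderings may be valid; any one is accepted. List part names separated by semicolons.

shelf; rail; stretcher; side_panel; top; back_panel

1. shelf@(0, -1) [-x clear] — {shelf}
2. rail@(0, 0) [+x clear] — {rail, shelf}
3. stretcher@(-1, -1) [-x clear] — {rail, shelf, stretcher}
4. side_panel@(0, -2) [-x clear] — {rail, shelf, side_panel, stretcher}
5. top@(0, -3) [+x clear] — {rail, shelf, side_panel, stretcher, top}
6. back_panel@(-1, 0) [-x clear] — {back_panel, rail, shelf, side_panel, stretcher, top}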